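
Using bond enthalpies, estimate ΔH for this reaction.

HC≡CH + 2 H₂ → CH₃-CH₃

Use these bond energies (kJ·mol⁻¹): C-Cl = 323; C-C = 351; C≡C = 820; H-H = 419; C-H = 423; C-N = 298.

Bonds broken (reactants):
  C≡C: 1 × 820 = 820
  C-H: 2 × 423 = 846
  H-H: 2 × 419 = 838
  Σ(broken) = 2504 kJ
Bonds formed (products):
  C-C: 1 × 351 = 351
  C-H: 6 × 423 = 2538
  Σ(formed) = 2889 kJ
ΔH = Σ(broken) − Σ(formed) = 2504 − 2889 = −385 kJ

ΔH ≈ −385 kJ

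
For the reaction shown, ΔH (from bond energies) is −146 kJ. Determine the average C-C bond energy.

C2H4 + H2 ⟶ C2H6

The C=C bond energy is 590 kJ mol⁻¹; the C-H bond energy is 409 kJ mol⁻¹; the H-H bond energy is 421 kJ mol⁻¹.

Let D be the C-C bond energy.
Σ(broken) = 4×409 + 1×590 + 1×421 = 2647
Σ(formed) = 1×D + 6×409 = 2454 + D
ΔH = Σ(broken) − Σ(formed) = (2647) − (2454 + D) = +193 − D
Setting this equal to −146 kJ gives D = 339 kJ/mol.

D(C-C) ≈ 339 kJ/mol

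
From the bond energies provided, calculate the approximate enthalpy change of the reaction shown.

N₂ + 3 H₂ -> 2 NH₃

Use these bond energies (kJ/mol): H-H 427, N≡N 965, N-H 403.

ΔH ≈ −172 kJ

Bonds broken (reactants):
  H-H: 3 × 427 = 1281
  N≡N: 1 × 965 = 965
  Σ(broken) = 2246 kJ
Bonds formed (products):
  N-H: 6 × 403 = 2418
  Σ(formed) = 2418 kJ
ΔH = Σ(broken) − Σ(formed) = 2246 − 2418 = −172 kJ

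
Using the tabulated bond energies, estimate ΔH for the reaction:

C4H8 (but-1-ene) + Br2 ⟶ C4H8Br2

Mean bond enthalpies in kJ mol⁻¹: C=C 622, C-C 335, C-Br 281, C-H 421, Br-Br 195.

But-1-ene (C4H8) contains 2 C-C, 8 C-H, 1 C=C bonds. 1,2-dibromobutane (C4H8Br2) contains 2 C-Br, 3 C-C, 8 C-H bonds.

Bonds broken (reactants):
  Br-Br: 1 × 195 = 195
  C-C: 2 × 335 = 670
  C-H: 8 × 421 = 3368
  C=C: 1 × 622 = 622
  Σ(broken) = 4855 kJ
Bonds formed (products):
  C-Br: 2 × 281 = 562
  C-C: 3 × 335 = 1005
  C-H: 8 × 421 = 3368
  Σ(formed) = 4935 kJ
ΔH = Σ(broken) − Σ(formed) = 4855 − 4935 = −80 kJ

ΔH ≈ −80 kJ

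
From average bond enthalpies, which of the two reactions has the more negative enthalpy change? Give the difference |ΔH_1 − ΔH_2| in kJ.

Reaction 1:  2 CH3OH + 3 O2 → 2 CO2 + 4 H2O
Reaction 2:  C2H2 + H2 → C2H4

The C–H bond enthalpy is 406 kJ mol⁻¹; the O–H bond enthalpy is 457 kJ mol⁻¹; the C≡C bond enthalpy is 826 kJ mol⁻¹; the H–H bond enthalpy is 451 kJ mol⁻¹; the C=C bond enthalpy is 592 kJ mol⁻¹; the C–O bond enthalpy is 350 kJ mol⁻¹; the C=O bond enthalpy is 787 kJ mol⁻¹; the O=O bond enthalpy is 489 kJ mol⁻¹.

Reaction 1:
  Bonds broken (reactants):
    C–H: 6 × 406 = 2436
    C–O: 2 × 350 = 700
    O–H: 2 × 457 = 914
    O=O: 3 × 489 = 1467
    Σ(broken) = 5517 kJ
  Bonds formed (products):
    C=O: 4 × 787 = 3148
    O–H: 8 × 457 = 3656
    Σ(formed) = 6804 kJ
  ΔH_1 = 5517 − 6804 = −1287 kJ
Reaction 2:
  Bonds broken (reactants):
    C≡C: 1 × 826 = 826
    C–H: 2 × 406 = 812
    H–H: 1 × 451 = 451
    Σ(broken) = 2089 kJ
  Bonds formed (products):
    C–H: 4 × 406 = 1624
    C=C: 1 × 592 = 592
    Σ(formed) = 2216 kJ
  ΔH_2 = 2089 − 2216 = −127 kJ
ΔH_1 − ΔH_2 = −1160 kJ, so reaction 1 has the more negative ΔH; |ΔH_1 − ΔH_2| = 1160 kJ.

Reaction 1, by 1160 kJ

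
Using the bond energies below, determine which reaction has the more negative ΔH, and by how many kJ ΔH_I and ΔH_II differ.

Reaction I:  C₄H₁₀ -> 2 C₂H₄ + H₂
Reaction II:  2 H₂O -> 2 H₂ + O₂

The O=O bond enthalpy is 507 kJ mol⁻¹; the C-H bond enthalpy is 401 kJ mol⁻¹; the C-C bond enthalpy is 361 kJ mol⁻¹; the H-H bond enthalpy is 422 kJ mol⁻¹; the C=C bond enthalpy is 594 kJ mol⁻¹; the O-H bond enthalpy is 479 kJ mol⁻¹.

Reaction I, by 290 kJ

Reaction I:
  Bonds broken (reactants):
    C-C: 3 × 361 = 1083
    C-H: 10 × 401 = 4010
    Σ(broken) = 5093 kJ
  Bonds formed (products):
    C-H: 8 × 401 = 3208
    C=C: 2 × 594 = 1188
    H-H: 1 × 422 = 422
    Σ(formed) = 4818 kJ
  ΔH_I = 5093 − 4818 = +275 kJ
Reaction II:
  Bonds broken (reactants):
    O-H: 4 × 479 = 1916
    Σ(broken) = 1916 kJ
  Bonds formed (products):
    H-H: 2 × 422 = 844
    O=O: 1 × 507 = 507
    Σ(formed) = 1351 kJ
  ΔH_II = 1916 − 1351 = +565 kJ
ΔH_I − ΔH_II = −290 kJ, so reaction I has the more negative ΔH; |ΔH_I − ΔH_II| = 290 kJ.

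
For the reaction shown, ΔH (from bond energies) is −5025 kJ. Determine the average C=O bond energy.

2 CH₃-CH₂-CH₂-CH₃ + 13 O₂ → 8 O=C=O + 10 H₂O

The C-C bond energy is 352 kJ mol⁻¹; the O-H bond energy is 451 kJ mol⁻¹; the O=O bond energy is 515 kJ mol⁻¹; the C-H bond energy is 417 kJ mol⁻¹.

D(C=O) ≈ 822 kJ/mol

Let D be the C=O bond energy.
Σ(broken) = 6×352 + 20×417 + 13×515 = 17147
Σ(formed) = 16×D + 20×451 = 9020 + 16D
ΔH = Σ(broken) − Σ(formed) = (17147) − (9020 + 16D) = +8127 − 16D
Setting this equal to −5025 kJ gives 16D = 13152, so D = 822 kJ/mol.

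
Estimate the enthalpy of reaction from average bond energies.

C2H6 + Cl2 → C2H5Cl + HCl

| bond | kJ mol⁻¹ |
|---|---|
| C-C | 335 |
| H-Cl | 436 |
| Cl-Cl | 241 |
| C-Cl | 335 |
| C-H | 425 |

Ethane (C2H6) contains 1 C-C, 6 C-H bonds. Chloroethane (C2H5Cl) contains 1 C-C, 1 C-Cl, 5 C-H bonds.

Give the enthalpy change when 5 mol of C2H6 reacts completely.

Bonds broken (reactants):
  C-C: 1 × 335 = 335
  C-H: 6 × 425 = 2550
  Cl-Cl: 1 × 241 = 241
  Σ(broken) = 3126 kJ
Bonds formed (products):
  C-C: 1 × 335 = 335
  C-Cl: 1 × 335 = 335
  C-H: 5 × 425 = 2125
  H-Cl: 1 × 436 = 436
  Σ(formed) = 3231 kJ
ΔH = Σ(broken) − Σ(formed) = 3126 − 3231 = −105 kJ
For 5× the reaction as written: 5 × (−105) = −525 kJ

ΔH = −525 kJ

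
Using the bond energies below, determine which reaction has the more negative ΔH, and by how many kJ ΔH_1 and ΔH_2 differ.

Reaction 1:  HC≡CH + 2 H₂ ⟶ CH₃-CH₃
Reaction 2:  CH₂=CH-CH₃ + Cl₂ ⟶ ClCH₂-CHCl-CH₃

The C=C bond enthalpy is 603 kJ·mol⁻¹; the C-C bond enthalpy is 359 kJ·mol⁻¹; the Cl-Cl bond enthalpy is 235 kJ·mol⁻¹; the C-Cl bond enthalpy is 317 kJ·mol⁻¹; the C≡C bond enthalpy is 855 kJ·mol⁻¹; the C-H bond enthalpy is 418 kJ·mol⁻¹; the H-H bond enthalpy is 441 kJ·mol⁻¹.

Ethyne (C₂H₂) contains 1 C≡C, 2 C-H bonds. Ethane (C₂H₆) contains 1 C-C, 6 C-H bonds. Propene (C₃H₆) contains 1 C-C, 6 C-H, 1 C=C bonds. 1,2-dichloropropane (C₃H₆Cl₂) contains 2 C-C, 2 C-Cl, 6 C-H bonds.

Reaction 1:
  Bonds broken (reactants):
    C≡C: 1 × 855 = 855
    C-H: 2 × 418 = 836
    H-H: 2 × 441 = 882
    Σ(broken) = 2573 kJ
  Bonds formed (products):
    C-C: 1 × 359 = 359
    C-H: 6 × 418 = 2508
    Σ(formed) = 2867 kJ
  ΔH_1 = 2573 − 2867 = −294 kJ
Reaction 2:
  Bonds broken (reactants):
    C-C: 1 × 359 = 359
    C-H: 6 × 418 = 2508
    C=C: 1 × 603 = 603
    Cl-Cl: 1 × 235 = 235
    Σ(broken) = 3705 kJ
  Bonds formed (products):
    C-C: 2 × 359 = 718
    C-Cl: 2 × 317 = 634
    C-H: 6 × 418 = 2508
    Σ(formed) = 3860 kJ
  ΔH_2 = 3705 − 3860 = −155 kJ
ΔH_1 − ΔH_2 = −139 kJ, so reaction 1 has the more negative ΔH; |ΔH_1 − ΔH_2| = 139 kJ.

Reaction 1, by 139 kJ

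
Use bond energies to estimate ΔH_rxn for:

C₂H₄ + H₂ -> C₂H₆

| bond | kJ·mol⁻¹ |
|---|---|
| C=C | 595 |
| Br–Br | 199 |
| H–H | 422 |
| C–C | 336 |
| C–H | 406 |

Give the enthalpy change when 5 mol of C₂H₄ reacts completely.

ΔH = −655 kJ

Bonds broken (reactants):
  C–H: 4 × 406 = 1624
  C=C: 1 × 595 = 595
  H–H: 1 × 422 = 422
  Σ(broken) = 2641 kJ
Bonds formed (products):
  C–C: 1 × 336 = 336
  C–H: 6 × 406 = 2436
  Σ(formed) = 2772 kJ
ΔH = Σ(broken) − Σ(formed) = 2641 − 2772 = −131 kJ
For 5× the reaction as written: 5 × (−131) = −655 kJ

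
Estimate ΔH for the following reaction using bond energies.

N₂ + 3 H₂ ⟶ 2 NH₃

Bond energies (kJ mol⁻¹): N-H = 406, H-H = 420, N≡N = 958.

Bonds broken (reactants):
  H-H: 3 × 420 = 1260
  N≡N: 1 × 958 = 958
  Σ(broken) = 2218 kJ
Bonds formed (products):
  N-H: 6 × 406 = 2436
  Σ(formed) = 2436 kJ
ΔH = Σ(broken) − Σ(formed) = 2218 − 2436 = −218 kJ

ΔH ≈ −218 kJ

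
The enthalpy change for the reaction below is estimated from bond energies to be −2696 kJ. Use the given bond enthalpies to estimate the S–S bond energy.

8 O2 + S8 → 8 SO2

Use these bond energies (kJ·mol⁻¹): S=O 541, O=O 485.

D(S–S) ≈ 260 kJ/mol

Let D be the S–S bond energy.
Σ(broken) = 8×485 + 8×D = 3880 + 8D
Σ(formed) = 16×541 = 8656
ΔH = Σ(broken) − Σ(formed) = (3880 + 8D) − (8656) = −4776 + 8D
Setting this equal to −2696 kJ gives 8D = 2080, so D = 260 kJ/mol.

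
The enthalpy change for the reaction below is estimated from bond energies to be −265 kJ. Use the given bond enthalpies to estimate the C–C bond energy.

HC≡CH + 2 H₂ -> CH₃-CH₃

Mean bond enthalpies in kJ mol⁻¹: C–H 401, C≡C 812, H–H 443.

D(C–C) ≈ 359 kJ/mol

Let D be the C–C bond energy.
Σ(broken) = 1×812 + 2×401 + 2×443 = 2500
Σ(formed) = 1×D + 6×401 = 2406 + D
ΔH = Σ(broken) − Σ(formed) = (2500) − (2406 + D) = +94 − D
Setting this equal to −265 kJ gives D = 359 kJ/mol.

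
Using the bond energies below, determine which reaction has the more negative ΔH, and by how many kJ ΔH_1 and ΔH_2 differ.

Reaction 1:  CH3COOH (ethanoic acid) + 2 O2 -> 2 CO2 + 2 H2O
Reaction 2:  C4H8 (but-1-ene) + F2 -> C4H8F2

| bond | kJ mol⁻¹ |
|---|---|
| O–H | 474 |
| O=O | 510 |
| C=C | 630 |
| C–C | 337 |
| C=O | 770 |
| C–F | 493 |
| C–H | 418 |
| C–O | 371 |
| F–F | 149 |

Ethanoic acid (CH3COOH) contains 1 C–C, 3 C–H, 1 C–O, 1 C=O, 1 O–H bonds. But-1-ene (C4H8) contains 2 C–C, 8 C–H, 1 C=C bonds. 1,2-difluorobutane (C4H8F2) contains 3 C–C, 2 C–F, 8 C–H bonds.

Reaction 1, by 206 kJ

Reaction 1:
  Bonds broken (reactants):
    C–C: 1 × 337 = 337
    C–H: 3 × 418 = 1254
    C–O: 1 × 371 = 371
    C=O: 1 × 770 = 770
    O–H: 1 × 474 = 474
    O=O: 2 × 510 = 1020
    Σ(broken) = 4226 kJ
  Bonds formed (products):
    C=O: 4 × 770 = 3080
    O–H: 4 × 474 = 1896
    Σ(formed) = 4976 kJ
  ΔH_1 = 4226 − 4976 = −750 kJ
Reaction 2:
  Bonds broken (reactants):
    C–C: 2 × 337 = 674
    C–H: 8 × 418 = 3344
    C=C: 1 × 630 = 630
    F–F: 1 × 149 = 149
    Σ(broken) = 4797 kJ
  Bonds formed (products):
    C–C: 3 × 337 = 1011
    C–F: 2 × 493 = 986
    C–H: 8 × 418 = 3344
    Σ(formed) = 5341 kJ
  ΔH_2 = 4797 − 5341 = −544 kJ
ΔH_1 − ΔH_2 = −206 kJ, so reaction 1 has the more negative ΔH; |ΔH_1 − ΔH_2| = 206 kJ.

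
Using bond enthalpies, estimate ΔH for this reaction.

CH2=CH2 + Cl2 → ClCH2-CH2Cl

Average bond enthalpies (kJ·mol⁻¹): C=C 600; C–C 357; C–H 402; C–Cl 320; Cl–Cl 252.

Bonds broken (reactants):
  C–H: 4 × 402 = 1608
  C=C: 1 × 600 = 600
  Cl–Cl: 1 × 252 = 252
  Σ(broken) = 2460 kJ
Bonds formed (products):
  C–C: 1 × 357 = 357
  C–Cl: 2 × 320 = 640
  C–H: 4 × 402 = 1608
  Σ(formed) = 2605 kJ
ΔH = Σ(broken) − Σ(formed) = 2460 − 2605 = −145 kJ

ΔH ≈ −145 kJ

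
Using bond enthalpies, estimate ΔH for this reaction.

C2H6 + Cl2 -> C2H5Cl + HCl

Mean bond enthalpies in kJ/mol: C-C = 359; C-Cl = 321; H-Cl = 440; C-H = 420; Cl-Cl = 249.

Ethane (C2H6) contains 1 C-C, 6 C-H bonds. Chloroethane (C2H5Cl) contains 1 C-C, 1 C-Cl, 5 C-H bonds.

Bonds broken (reactants):
  C-C: 1 × 359 = 359
  C-H: 6 × 420 = 2520
  Cl-Cl: 1 × 249 = 249
  Σ(broken) = 3128 kJ
Bonds formed (products):
  C-C: 1 × 359 = 359
  C-Cl: 1 × 321 = 321
  C-H: 5 × 420 = 2100
  H-Cl: 1 × 440 = 440
  Σ(formed) = 3220 kJ
ΔH = Σ(broken) − Σ(formed) = 3128 − 3220 = −92 kJ

ΔH ≈ −92 kJ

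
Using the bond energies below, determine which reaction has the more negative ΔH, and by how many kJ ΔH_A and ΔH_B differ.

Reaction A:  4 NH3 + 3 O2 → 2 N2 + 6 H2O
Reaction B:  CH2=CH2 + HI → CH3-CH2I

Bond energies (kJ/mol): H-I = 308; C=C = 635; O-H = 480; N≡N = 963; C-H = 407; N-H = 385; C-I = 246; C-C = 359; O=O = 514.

Reaction A, by 1455 kJ

Reaction A:
  Bonds broken (reactants):
    N-H: 12 × 385 = 4620
    O=O: 3 × 514 = 1542
    Σ(broken) = 6162 kJ
  Bonds formed (products):
    N≡N: 2 × 963 = 1926
    O-H: 12 × 480 = 5760
    Σ(formed) = 7686 kJ
  ΔH_A = 6162 − 7686 = −1524 kJ
Reaction B:
  Bonds broken (reactants):
    C-H: 4 × 407 = 1628
    C=C: 1 × 635 = 635
    H-I: 1 × 308 = 308
    Σ(broken) = 2571 kJ
  Bonds formed (products):
    C-C: 1 × 359 = 359
    C-H: 5 × 407 = 2035
    C-I: 1 × 246 = 246
    Σ(formed) = 2640 kJ
  ΔH_B = 2571 − 2640 = −69 kJ
ΔH_A − ΔH_B = −1455 kJ, so reaction A has the more negative ΔH; |ΔH_A − ΔH_B| = 1455 kJ.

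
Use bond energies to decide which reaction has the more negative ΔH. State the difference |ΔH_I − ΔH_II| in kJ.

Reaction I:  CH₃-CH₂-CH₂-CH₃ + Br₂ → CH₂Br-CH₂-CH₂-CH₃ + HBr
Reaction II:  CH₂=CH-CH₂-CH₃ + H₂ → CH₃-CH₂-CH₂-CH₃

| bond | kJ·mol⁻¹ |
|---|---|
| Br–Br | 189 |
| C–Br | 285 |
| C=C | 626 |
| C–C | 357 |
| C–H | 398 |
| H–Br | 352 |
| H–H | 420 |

Reaction II, by 57 kJ

Reaction I:
  Bonds broken (reactants):
    Br–Br: 1 × 189 = 189
    C–C: 3 × 357 = 1071
    C–H: 10 × 398 = 3980
    Σ(broken) = 5240 kJ
  Bonds formed (products):
    C–Br: 1 × 285 = 285
    C–C: 3 × 357 = 1071
    C–H: 9 × 398 = 3582
    H–Br: 1 × 352 = 352
    Σ(formed) = 5290 kJ
  ΔH_I = 5240 − 5290 = −50 kJ
Reaction II:
  Bonds broken (reactants):
    C–C: 2 × 357 = 714
    C–H: 8 × 398 = 3184
    C=C: 1 × 626 = 626
    H–H: 1 × 420 = 420
    Σ(broken) = 4944 kJ
  Bonds formed (products):
    C–C: 3 × 357 = 1071
    C–H: 10 × 398 = 3980
    Σ(formed) = 5051 kJ
  ΔH_II = 4944 − 5051 = −107 kJ
ΔH_I − ΔH_II = +57 kJ, so reaction II has the more negative ΔH; |ΔH_I − ΔH_II| = 57 kJ.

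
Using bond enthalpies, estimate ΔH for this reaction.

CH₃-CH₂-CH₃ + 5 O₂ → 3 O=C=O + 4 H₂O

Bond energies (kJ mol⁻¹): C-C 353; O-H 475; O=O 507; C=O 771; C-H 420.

ΔH ≈ −1825 kJ

Bonds broken (reactants):
  C-C: 2 × 353 = 706
  C-H: 8 × 420 = 3360
  O=O: 5 × 507 = 2535
  Σ(broken) = 6601 kJ
Bonds formed (products):
  C=O: 6 × 771 = 4626
  O-H: 8 × 475 = 3800
  Σ(formed) = 8426 kJ
ΔH = Σ(broken) − Σ(formed) = 6601 − 8426 = −1825 kJ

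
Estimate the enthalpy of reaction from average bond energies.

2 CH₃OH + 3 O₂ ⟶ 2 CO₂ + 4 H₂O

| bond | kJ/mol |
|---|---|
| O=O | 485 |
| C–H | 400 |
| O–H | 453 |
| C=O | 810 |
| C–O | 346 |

Bonds broken (reactants):
  C–H: 6 × 400 = 2400
  C–O: 2 × 346 = 692
  O–H: 2 × 453 = 906
  O=O: 3 × 485 = 1455
  Σ(broken) = 5453 kJ
Bonds formed (products):
  C=O: 4 × 810 = 3240
  O–H: 8 × 453 = 3624
  Σ(formed) = 6864 kJ
ΔH = Σ(broken) − Σ(formed) = 5453 − 6864 = −1411 kJ

ΔH ≈ −1411 kJ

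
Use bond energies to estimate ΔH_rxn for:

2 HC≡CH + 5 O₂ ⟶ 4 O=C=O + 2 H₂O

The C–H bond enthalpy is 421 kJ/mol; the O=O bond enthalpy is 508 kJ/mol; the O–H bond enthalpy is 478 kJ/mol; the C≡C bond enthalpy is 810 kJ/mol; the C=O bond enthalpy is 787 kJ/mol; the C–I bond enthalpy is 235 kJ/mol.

ΔH ≈ −2364 kJ

Bonds broken (reactants):
  C≡C: 2 × 810 = 1620
  C–H: 4 × 421 = 1684
  O=O: 5 × 508 = 2540
  Σ(broken) = 5844 kJ
Bonds formed (products):
  C=O: 8 × 787 = 6296
  O–H: 4 × 478 = 1912
  Σ(formed) = 8208 kJ
ΔH = Σ(broken) − Σ(formed) = 5844 − 8208 = −2364 kJ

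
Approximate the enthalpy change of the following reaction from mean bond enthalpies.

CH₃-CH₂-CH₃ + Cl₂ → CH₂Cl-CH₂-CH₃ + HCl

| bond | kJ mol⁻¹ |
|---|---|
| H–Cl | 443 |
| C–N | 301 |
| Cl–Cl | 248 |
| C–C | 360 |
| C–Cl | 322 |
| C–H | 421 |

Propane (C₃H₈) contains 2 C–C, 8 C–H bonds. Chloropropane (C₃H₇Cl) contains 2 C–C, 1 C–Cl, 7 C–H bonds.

Bonds broken (reactants):
  C–C: 2 × 360 = 720
  C–H: 8 × 421 = 3368
  Cl–Cl: 1 × 248 = 248
  Σ(broken) = 4336 kJ
Bonds formed (products):
  C–C: 2 × 360 = 720
  C–Cl: 1 × 322 = 322
  C–H: 7 × 421 = 2947
  H–Cl: 1 × 443 = 443
  Σ(formed) = 4432 kJ
ΔH = Σ(broken) − Σ(formed) = 4336 − 4432 = −96 kJ

ΔH ≈ −96 kJ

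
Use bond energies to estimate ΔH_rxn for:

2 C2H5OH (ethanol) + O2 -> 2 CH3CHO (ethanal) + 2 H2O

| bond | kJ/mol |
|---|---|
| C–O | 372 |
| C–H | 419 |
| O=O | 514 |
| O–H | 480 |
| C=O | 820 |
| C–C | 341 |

ΔH ≈ −504 kJ

Bonds broken (reactants):
  C–C: 2 × 341 = 682
  C–H: 10 × 419 = 4190
  C–O: 2 × 372 = 744
  O–H: 2 × 480 = 960
  O=O: 1 × 514 = 514
  Σ(broken) = 7090 kJ
Bonds formed (products):
  C–C: 2 × 341 = 682
  C–H: 8 × 419 = 3352
  C=O: 2 × 820 = 1640
  O–H: 4 × 480 = 1920
  Σ(formed) = 7594 kJ
ΔH = Σ(broken) − Σ(formed) = 7090 − 7594 = −504 kJ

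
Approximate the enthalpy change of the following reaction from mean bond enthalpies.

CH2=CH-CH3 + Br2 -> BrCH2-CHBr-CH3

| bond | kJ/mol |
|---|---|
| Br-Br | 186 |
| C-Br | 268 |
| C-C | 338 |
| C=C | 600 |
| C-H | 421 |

ΔH ≈ −88 kJ

Bonds broken (reactants):
  Br-Br: 1 × 186 = 186
  C-C: 1 × 338 = 338
  C-H: 6 × 421 = 2526
  C=C: 1 × 600 = 600
  Σ(broken) = 3650 kJ
Bonds formed (products):
  C-Br: 2 × 268 = 536
  C-C: 2 × 338 = 676
  C-H: 6 × 421 = 2526
  Σ(formed) = 3738 kJ
ΔH = Σ(broken) − Σ(formed) = 3650 − 3738 = −88 kJ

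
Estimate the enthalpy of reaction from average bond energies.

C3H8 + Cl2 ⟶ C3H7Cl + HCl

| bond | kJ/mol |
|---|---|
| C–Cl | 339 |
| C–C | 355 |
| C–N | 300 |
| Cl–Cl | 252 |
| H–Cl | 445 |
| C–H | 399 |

ΔH ≈ −133 kJ

Bonds broken (reactants):
  C–C: 2 × 355 = 710
  C–H: 8 × 399 = 3192
  Cl–Cl: 1 × 252 = 252
  Σ(broken) = 4154 kJ
Bonds formed (products):
  C–C: 2 × 355 = 710
  C–Cl: 1 × 339 = 339
  C–H: 7 × 399 = 2793
  H–Cl: 1 × 445 = 445
  Σ(formed) = 4287 kJ
ΔH = Σ(broken) − Σ(formed) = 4154 − 4287 = −133 kJ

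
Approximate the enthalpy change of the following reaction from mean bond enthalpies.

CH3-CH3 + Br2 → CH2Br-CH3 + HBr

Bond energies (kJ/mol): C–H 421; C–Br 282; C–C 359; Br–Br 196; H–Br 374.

Bonds broken (reactants):
  Br–Br: 1 × 196 = 196
  C–C: 1 × 359 = 359
  C–H: 6 × 421 = 2526
  Σ(broken) = 3081 kJ
Bonds formed (products):
  C–Br: 1 × 282 = 282
  C–C: 1 × 359 = 359
  C–H: 5 × 421 = 2105
  H–Br: 1 × 374 = 374
  Σ(formed) = 3120 kJ
ΔH = Σ(broken) − Σ(formed) = 3081 − 3120 = −39 kJ

ΔH ≈ −39 kJ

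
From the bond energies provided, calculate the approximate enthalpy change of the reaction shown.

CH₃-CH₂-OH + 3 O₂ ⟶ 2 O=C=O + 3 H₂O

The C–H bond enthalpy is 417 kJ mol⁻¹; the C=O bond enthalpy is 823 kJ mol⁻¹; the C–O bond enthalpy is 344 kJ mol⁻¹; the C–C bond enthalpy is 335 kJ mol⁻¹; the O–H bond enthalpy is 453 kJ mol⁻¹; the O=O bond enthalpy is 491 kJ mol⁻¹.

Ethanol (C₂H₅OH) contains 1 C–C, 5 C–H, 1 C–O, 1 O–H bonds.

Bonds broken (reactants):
  C–C: 1 × 335 = 335
  C–H: 5 × 417 = 2085
  C–O: 1 × 344 = 344
  O–H: 1 × 453 = 453
  O=O: 3 × 491 = 1473
  Σ(broken) = 4690 kJ
Bonds formed (products):
  C=O: 4 × 823 = 3292
  O–H: 6 × 453 = 2718
  Σ(formed) = 6010 kJ
ΔH = Σ(broken) − Σ(formed) = 4690 − 6010 = −1320 kJ

ΔH ≈ −1320 kJ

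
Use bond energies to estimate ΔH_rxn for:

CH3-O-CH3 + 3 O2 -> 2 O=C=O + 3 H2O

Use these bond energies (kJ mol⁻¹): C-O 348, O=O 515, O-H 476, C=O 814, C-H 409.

ΔH ≈ −1417 kJ

Bonds broken (reactants):
  C-H: 6 × 409 = 2454
  C-O: 2 × 348 = 696
  O=O: 3 × 515 = 1545
  Σ(broken) = 4695 kJ
Bonds formed (products):
  C=O: 4 × 814 = 3256
  O-H: 6 × 476 = 2856
  Σ(formed) = 6112 kJ
ΔH = Σ(broken) − Σ(formed) = 4695 − 6112 = −1417 kJ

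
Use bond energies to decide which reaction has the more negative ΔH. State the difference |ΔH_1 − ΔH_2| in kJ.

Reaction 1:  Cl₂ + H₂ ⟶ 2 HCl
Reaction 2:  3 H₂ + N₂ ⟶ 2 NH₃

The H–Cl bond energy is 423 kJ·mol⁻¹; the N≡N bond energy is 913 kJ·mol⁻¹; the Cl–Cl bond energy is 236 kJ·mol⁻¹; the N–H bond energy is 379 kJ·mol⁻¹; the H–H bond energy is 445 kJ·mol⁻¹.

Reaction 1:
  Bonds broken (reactants):
    Cl–Cl: 1 × 236 = 236
    H–H: 1 × 445 = 445
    Σ(broken) = 681 kJ
  Bonds formed (products):
    H–Cl: 2 × 423 = 846
    Σ(formed) = 846 kJ
  ΔH_1 = 681 − 846 = −165 kJ
Reaction 2:
  Bonds broken (reactants):
    H–H: 3 × 445 = 1335
    N≡N: 1 × 913 = 913
    Σ(broken) = 2248 kJ
  Bonds formed (products):
    N–H: 6 × 379 = 2274
    Σ(formed) = 2274 kJ
  ΔH_2 = 2248 − 2274 = −26 kJ
ΔH_1 − ΔH_2 = −139 kJ, so reaction 1 has the more negative ΔH; |ΔH_1 − ΔH_2| = 139 kJ.

Reaction 1, by 139 kJ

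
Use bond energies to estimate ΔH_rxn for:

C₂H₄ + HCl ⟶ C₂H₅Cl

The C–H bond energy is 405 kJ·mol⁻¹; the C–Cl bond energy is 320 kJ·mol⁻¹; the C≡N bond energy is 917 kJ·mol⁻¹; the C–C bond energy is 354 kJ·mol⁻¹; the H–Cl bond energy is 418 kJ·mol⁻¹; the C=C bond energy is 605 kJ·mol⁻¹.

Bonds broken (reactants):
  C–H: 4 × 405 = 1620
  C=C: 1 × 605 = 605
  H–Cl: 1 × 418 = 418
  Σ(broken) = 2643 kJ
Bonds formed (products):
  C–C: 1 × 354 = 354
  C–Cl: 1 × 320 = 320
  C–H: 5 × 405 = 2025
  Σ(formed) = 2699 kJ
ΔH = Σ(broken) − Σ(formed) = 2643 − 2699 = −56 kJ

ΔH ≈ −56 kJ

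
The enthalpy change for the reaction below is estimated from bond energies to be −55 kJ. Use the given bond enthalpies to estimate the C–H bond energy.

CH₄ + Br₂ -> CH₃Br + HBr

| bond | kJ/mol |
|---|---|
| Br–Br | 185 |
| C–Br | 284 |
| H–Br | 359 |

D(C–H) ≈ 403 kJ/mol

Let D be the C–H bond energy.
Σ(broken) = 1×185 + 4×D = 185 + 4D
Σ(formed) = 1×284 + 3×D + 1×359 = 643 + 3D
ΔH = Σ(broken) − Σ(formed) = (185 + 4D) − (643 + 3D) = −458 + D
Setting this equal to −55 kJ gives D = 403 kJ/mol.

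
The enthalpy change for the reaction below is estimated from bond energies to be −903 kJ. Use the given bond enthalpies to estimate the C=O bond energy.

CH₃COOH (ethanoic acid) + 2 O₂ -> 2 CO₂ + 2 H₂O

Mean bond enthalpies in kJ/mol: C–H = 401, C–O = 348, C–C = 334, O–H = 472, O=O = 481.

D(C=O) ≈ 778 kJ/mol

Let D be the C=O bond energy.
Σ(broken) = 1×334 + 3×401 + 1×348 + 1×D + 1×472 + 2×481 = 3319 + D
Σ(formed) = 4×D + 4×472 = 1888 + 4D
ΔH = Σ(broken) − Σ(formed) = (3319 + D) − (1888 + 4D) = +1431 − 3D
Setting this equal to −903 kJ gives 3D = 2334, so D = 778 kJ/mol.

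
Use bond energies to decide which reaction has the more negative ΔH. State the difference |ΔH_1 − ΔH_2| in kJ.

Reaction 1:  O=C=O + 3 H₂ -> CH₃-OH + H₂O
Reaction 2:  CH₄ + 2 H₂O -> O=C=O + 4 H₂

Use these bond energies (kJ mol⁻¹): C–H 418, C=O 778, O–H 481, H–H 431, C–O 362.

Reaction 1:
  Bonds broken (reactants):
    C=O: 2 × 778 = 1556
    H–H: 3 × 431 = 1293
    Σ(broken) = 2849 kJ
  Bonds formed (products):
    C–H: 3 × 418 = 1254
    C–O: 1 × 362 = 362
    O–H: 3 × 481 = 1443
    Σ(formed) = 3059 kJ
  ΔH_1 = 2849 − 3059 = −210 kJ
Reaction 2:
  Bonds broken (reactants):
    C–H: 4 × 418 = 1672
    O–H: 4 × 481 = 1924
    Σ(broken) = 3596 kJ
  Bonds formed (products):
    C=O: 2 × 778 = 1556
    H–H: 4 × 431 = 1724
    Σ(formed) = 3280 kJ
  ΔH_2 = 3596 − 3280 = +316 kJ
ΔH_1 − ΔH_2 = −526 kJ, so reaction 1 has the more negative ΔH; |ΔH_1 − ΔH_2| = 526 kJ.

Reaction 1, by 526 kJ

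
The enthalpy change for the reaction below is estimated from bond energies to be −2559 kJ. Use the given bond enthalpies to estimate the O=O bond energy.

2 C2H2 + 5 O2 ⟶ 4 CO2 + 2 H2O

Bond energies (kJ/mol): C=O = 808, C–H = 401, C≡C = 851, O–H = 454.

D(O=O) ≈ 483 kJ/mol

Let D be the O=O bond energy.
Σ(broken) = 2×851 + 4×401 + 5×D = 3306 + 5D
Σ(formed) = 8×808 + 4×454 = 8280
ΔH = Σ(broken) − Σ(formed) = (3306 + 5D) − (8280) = −4974 + 5D
Setting this equal to −2559 kJ gives 5D = 2415, so D = 483 kJ/mol.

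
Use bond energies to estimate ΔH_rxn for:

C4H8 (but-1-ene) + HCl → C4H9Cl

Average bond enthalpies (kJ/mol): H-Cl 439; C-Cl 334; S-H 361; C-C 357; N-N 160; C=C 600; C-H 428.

Bonds broken (reactants):
  C-C: 2 × 357 = 714
  C-H: 8 × 428 = 3424
  C=C: 1 × 600 = 600
  H-Cl: 1 × 439 = 439
  Σ(broken) = 5177 kJ
Bonds formed (products):
  C-C: 3 × 357 = 1071
  C-Cl: 1 × 334 = 334
  C-H: 9 × 428 = 3852
  Σ(formed) = 5257 kJ
ΔH = Σ(broken) − Σ(formed) = 5177 − 5257 = −80 kJ

ΔH ≈ −80 kJ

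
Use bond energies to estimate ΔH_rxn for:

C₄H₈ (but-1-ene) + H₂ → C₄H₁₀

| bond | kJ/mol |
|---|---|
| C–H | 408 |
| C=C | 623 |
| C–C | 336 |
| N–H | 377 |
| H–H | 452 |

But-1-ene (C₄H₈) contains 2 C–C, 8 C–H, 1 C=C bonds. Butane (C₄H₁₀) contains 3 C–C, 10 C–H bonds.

Bonds broken (reactants):
  C–C: 2 × 336 = 672
  C–H: 8 × 408 = 3264
  C=C: 1 × 623 = 623
  H–H: 1 × 452 = 452
  Σ(broken) = 5011 kJ
Bonds formed (products):
  C–C: 3 × 336 = 1008
  C–H: 10 × 408 = 4080
  Σ(formed) = 5088 kJ
ΔH = Σ(broken) − Σ(formed) = 5011 − 5088 = −77 kJ

ΔH ≈ −77 kJ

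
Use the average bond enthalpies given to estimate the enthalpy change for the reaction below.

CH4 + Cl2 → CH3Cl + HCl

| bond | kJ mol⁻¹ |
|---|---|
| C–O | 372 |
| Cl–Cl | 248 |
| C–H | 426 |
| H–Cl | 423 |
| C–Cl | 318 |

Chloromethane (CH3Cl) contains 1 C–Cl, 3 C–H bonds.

Bonds broken (reactants):
  C–H: 4 × 426 = 1704
  Cl–Cl: 1 × 248 = 248
  Σ(broken) = 1952 kJ
Bonds formed (products):
  C–Cl: 1 × 318 = 318
  C–H: 3 × 426 = 1278
  H–Cl: 1 × 423 = 423
  Σ(formed) = 2019 kJ
ΔH = Σ(broken) − Σ(formed) = 1952 − 2019 = −67 kJ

ΔH ≈ −67 kJ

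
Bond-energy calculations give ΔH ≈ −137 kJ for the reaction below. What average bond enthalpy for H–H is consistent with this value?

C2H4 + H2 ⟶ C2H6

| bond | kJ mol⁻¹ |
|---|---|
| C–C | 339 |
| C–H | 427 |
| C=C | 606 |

D(H–H) ≈ 450 kJ/mol

Let D be the H–H bond energy.
Σ(broken) = 4×427 + 1×606 + 1×D = 2314 + D
Σ(formed) = 1×339 + 6×427 = 2901
ΔH = Σ(broken) − Σ(formed) = (2314 + D) − (2901) = −587 + D
Setting this equal to −137 kJ gives D = 450 kJ/mol.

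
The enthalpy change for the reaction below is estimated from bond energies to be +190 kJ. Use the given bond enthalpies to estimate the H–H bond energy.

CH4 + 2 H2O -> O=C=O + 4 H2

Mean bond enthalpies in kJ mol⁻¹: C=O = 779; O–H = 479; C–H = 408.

Let D be the H–H bond energy.
Σ(broken) = 4×408 + 4×479 = 3548
Σ(formed) = 2×779 + 4×D = 1558 + 4D
ΔH = Σ(broken) − Σ(formed) = (3548) − (1558 + 4D) = +1990 − 4D
Setting this equal to +190 kJ gives 4D = 1800, so D = 450 kJ/mol.

D(H–H) ≈ 450 kJ/mol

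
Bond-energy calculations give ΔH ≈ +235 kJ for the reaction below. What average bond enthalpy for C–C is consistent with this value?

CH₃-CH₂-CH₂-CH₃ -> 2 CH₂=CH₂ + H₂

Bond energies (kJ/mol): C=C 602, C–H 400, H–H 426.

Let D be the C–C bond energy.
Σ(broken) = 3×D + 10×400 = 4000 + 3D
Σ(formed) = 8×400 + 2×602 + 1×426 = 4830
ΔH = Σ(broken) − Σ(formed) = (4000 + 3D) − (4830) = −830 + 3D
Setting this equal to +235 kJ gives 3D = 1065, so D = 355 kJ/mol.

D(C–C) ≈ 355 kJ/mol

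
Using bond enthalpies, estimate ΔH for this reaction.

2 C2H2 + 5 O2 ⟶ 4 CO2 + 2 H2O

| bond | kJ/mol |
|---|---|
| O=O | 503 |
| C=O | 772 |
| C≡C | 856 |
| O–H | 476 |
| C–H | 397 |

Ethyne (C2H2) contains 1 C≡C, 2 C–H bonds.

ΔH ≈ −2265 kJ

Bonds broken (reactants):
  C≡C: 2 × 856 = 1712
  C–H: 4 × 397 = 1588
  O=O: 5 × 503 = 2515
  Σ(broken) = 5815 kJ
Bonds formed (products):
  C=O: 8 × 772 = 6176
  O–H: 4 × 476 = 1904
  Σ(formed) = 8080 kJ
ΔH = Σ(broken) − Σ(formed) = 5815 − 8080 = −2265 kJ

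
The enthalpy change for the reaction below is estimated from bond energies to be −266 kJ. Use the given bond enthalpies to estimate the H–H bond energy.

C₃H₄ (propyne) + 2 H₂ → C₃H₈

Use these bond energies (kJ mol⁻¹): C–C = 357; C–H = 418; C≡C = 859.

Let D be the H–H bond energy.
Σ(broken) = 1×859 + 1×357 + 4×418 + 2×D = 2888 + 2D
Σ(formed) = 2×357 + 8×418 = 4058
ΔH = Σ(broken) − Σ(formed) = (2888 + 2D) − (4058) = −1170 + 2D
Setting this equal to −266 kJ gives 2D = 904, so D = 452 kJ/mol.

D(H–H) ≈ 452 kJ/mol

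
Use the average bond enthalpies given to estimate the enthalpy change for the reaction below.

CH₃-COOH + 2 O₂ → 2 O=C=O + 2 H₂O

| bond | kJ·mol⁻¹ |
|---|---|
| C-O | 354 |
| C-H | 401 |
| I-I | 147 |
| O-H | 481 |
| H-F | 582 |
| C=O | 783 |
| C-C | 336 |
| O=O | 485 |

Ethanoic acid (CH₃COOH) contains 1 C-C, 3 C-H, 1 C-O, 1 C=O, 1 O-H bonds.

ΔH ≈ −929 kJ

Bonds broken (reactants):
  C-C: 1 × 336 = 336
  C-H: 3 × 401 = 1203
  C-O: 1 × 354 = 354
  C=O: 1 × 783 = 783
  O-H: 1 × 481 = 481
  O=O: 2 × 485 = 970
  Σ(broken) = 4127 kJ
Bonds formed (products):
  C=O: 4 × 783 = 3132
  O-H: 4 × 481 = 1924
  Σ(formed) = 5056 kJ
ΔH = Σ(broken) − Σ(formed) = 4127 − 5056 = −929 kJ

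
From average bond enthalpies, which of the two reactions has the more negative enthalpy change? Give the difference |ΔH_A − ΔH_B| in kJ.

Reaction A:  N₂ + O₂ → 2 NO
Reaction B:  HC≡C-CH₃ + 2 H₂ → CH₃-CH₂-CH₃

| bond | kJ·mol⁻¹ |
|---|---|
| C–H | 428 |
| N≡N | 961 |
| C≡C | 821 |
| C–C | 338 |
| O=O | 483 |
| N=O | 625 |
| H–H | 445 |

Reaction A:
  Bonds broken (reactants):
    N≡N: 1 × 961 = 961
    O=O: 1 × 483 = 483
    Σ(broken) = 1444 kJ
  Bonds formed (products):
    N=O: 2 × 625 = 1250
    Σ(formed) = 1250 kJ
  ΔH_A = 1444 − 1250 = +194 kJ
Reaction B:
  Bonds broken (reactants):
    C≡C: 1 × 821 = 821
    C–C: 1 × 338 = 338
    C–H: 4 × 428 = 1712
    H–H: 2 × 445 = 890
    Σ(broken) = 3761 kJ
  Bonds formed (products):
    C–C: 2 × 338 = 676
    C–H: 8 × 428 = 3424
    Σ(formed) = 4100 kJ
  ΔH_B = 3761 − 4100 = −339 kJ
ΔH_A − ΔH_B = +533 kJ, so reaction B has the more negative ΔH; |ΔH_A − ΔH_B| = 533 kJ.

Reaction B, by 533 kJ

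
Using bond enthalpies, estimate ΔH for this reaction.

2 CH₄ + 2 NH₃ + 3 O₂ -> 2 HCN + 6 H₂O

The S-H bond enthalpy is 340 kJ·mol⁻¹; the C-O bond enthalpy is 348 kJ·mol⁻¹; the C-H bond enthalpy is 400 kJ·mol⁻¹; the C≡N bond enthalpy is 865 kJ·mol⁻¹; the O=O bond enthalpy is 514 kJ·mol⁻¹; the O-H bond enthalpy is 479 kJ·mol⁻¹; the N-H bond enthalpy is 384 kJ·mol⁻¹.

ΔH ≈ −1232 kJ

Bonds broken (reactants):
  C-H: 8 × 400 = 3200
  N-H: 6 × 384 = 2304
  O=O: 3 × 514 = 1542
  Σ(broken) = 7046 kJ
Bonds formed (products):
  C≡N: 2 × 865 = 1730
  C-H: 2 × 400 = 800
  O-H: 12 × 479 = 5748
  Σ(formed) = 8278 kJ
ΔH = Σ(broken) − Σ(formed) = 7046 − 8278 = −1232 kJ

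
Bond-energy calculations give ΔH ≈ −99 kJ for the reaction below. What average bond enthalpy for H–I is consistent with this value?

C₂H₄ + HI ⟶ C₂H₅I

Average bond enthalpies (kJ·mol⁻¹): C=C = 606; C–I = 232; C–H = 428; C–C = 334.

Let D be the H–I bond energy.
Σ(broken) = 4×428 + 1×606 + 1×D = 2318 + D
Σ(formed) = 1×334 + 5×428 + 1×232 = 2706
ΔH = Σ(broken) − Σ(formed) = (2318 + D) − (2706) = −388 + D
Setting this equal to −99 kJ gives D = 289 kJ/mol.

D(H–I) ≈ 289 kJ/mol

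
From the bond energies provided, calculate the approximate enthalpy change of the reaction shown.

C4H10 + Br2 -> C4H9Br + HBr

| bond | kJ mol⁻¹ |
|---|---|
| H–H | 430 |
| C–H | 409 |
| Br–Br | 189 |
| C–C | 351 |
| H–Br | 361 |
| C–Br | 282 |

Bonds broken (reactants):
  Br–Br: 1 × 189 = 189
  C–C: 3 × 351 = 1053
  C–H: 10 × 409 = 4090
  Σ(broken) = 5332 kJ
Bonds formed (products):
  C–Br: 1 × 282 = 282
  C–C: 3 × 351 = 1053
  C–H: 9 × 409 = 3681
  H–Br: 1 × 361 = 361
  Σ(formed) = 5377 kJ
ΔH = Σ(broken) − Σ(formed) = 5332 − 5377 = −45 kJ

ΔH ≈ −45 kJ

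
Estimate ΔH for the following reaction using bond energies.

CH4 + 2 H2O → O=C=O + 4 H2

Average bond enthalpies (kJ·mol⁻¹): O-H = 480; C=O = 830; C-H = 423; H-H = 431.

Bonds broken (reactants):
  C-H: 4 × 423 = 1692
  O-H: 4 × 480 = 1920
  Σ(broken) = 3612 kJ
Bonds formed (products):
  C=O: 2 × 830 = 1660
  H-H: 4 × 431 = 1724
  Σ(formed) = 3384 kJ
ΔH = Σ(broken) − Σ(formed) = 3612 − 3384 = +228 kJ

ΔH ≈ +228 kJ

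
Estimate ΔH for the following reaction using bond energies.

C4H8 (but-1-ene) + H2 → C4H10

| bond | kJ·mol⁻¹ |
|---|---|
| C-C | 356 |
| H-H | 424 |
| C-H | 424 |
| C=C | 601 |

ΔH ≈ −179 kJ

Bonds broken (reactants):
  C-C: 2 × 356 = 712
  C-H: 8 × 424 = 3392
  C=C: 1 × 601 = 601
  H-H: 1 × 424 = 424
  Σ(broken) = 5129 kJ
Bonds formed (products):
  C-C: 3 × 356 = 1068
  C-H: 10 × 424 = 4240
  Σ(formed) = 5308 kJ
ΔH = Σ(broken) − Σ(formed) = 5129 − 5308 = −179 kJ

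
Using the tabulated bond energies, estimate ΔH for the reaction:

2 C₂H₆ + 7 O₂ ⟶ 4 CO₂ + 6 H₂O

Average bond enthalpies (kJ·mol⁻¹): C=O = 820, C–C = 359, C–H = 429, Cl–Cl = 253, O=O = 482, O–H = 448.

Bonds broken (reactants):
  C–C: 2 × 359 = 718
  C–H: 12 × 429 = 5148
  O=O: 7 × 482 = 3374
  Σ(broken) = 9240 kJ
Bonds formed (products):
  C=O: 8 × 820 = 6560
  O–H: 12 × 448 = 5376
  Σ(formed) = 11936 kJ
ΔH = Σ(broken) − Σ(formed) = 9240 − 11936 = −2696 kJ

ΔH ≈ −2696 kJ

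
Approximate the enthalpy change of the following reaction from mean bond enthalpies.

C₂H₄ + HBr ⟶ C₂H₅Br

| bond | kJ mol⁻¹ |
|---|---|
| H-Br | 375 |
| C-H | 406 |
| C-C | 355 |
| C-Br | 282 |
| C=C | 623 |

ΔH ≈ −45 kJ

Bonds broken (reactants):
  C-H: 4 × 406 = 1624
  C=C: 1 × 623 = 623
  H-Br: 1 × 375 = 375
  Σ(broken) = 2622 kJ
Bonds formed (products):
  C-Br: 1 × 282 = 282
  C-C: 1 × 355 = 355
  C-H: 5 × 406 = 2030
  Σ(formed) = 2667 kJ
ΔH = Σ(broken) − Σ(formed) = 2622 − 2667 = −45 kJ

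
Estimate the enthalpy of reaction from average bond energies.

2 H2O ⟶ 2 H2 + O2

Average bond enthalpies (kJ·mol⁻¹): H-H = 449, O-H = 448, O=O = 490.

ΔH ≈ +404 kJ

Bonds broken (reactants):
  O-H: 4 × 448 = 1792
  Σ(broken) = 1792 kJ
Bonds formed (products):
  H-H: 2 × 449 = 898
  O=O: 1 × 490 = 490
  Σ(formed) = 1388 kJ
ΔH = Σ(broken) − Σ(formed) = 1792 − 1388 = +404 kJ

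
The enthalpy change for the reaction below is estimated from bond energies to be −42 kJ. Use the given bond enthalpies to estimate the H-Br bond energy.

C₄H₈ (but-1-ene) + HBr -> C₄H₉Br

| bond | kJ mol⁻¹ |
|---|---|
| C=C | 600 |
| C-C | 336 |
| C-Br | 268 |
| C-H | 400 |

Let D be the H-Br bond energy.
Σ(broken) = 2×336 + 8×400 + 1×600 + 1×D = 4472 + D
Σ(formed) = 1×268 + 3×336 + 9×400 = 4876
ΔH = Σ(broken) − Σ(formed) = (4472 + D) − (4876) = −404 + D
Setting this equal to −42 kJ gives D = 362 kJ/mol.

D(H-Br) ≈ 362 kJ/mol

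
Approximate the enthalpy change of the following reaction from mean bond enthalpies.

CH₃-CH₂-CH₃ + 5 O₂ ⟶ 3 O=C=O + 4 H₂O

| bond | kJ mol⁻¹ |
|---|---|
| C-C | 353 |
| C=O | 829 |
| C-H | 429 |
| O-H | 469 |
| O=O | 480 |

ΔH ≈ −2188 kJ

Bonds broken (reactants):
  C-C: 2 × 353 = 706
  C-H: 8 × 429 = 3432
  O=O: 5 × 480 = 2400
  Σ(broken) = 6538 kJ
Bonds formed (products):
  C=O: 6 × 829 = 4974
  O-H: 8 × 469 = 3752
  Σ(formed) = 8726 kJ
ΔH = Σ(broken) − Σ(formed) = 6538 − 8726 = −2188 kJ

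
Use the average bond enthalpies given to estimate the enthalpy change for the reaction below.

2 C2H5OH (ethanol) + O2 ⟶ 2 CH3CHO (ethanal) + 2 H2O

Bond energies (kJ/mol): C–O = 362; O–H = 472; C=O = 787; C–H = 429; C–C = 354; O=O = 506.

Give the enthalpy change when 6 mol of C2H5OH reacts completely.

ΔH = −1290 kJ

Bonds broken (reactants):
  C–C: 2 × 354 = 708
  C–H: 10 × 429 = 4290
  C–O: 2 × 362 = 724
  O–H: 2 × 472 = 944
  O=O: 1 × 506 = 506
  Σ(broken) = 7172 kJ
Bonds formed (products):
  C–C: 2 × 354 = 708
  C–H: 8 × 429 = 3432
  C=O: 2 × 787 = 1574
  O–H: 4 × 472 = 1888
  Σ(formed) = 7602 kJ
ΔH = Σ(broken) − Σ(formed) = 7172 − 7602 = −430 kJ
For 3× the reaction as written: 3 × (−430) = −1290 kJ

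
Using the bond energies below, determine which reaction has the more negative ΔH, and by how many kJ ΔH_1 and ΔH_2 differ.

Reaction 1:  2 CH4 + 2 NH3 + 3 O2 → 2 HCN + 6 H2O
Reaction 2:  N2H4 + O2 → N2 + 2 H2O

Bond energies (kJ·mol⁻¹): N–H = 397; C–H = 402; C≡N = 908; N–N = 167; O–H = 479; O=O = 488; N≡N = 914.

Reaction 1:
  Bonds broken (reactants):
    C–H: 8 × 402 = 3216
    N–H: 6 × 397 = 2382
    O=O: 3 × 488 = 1464
    Σ(broken) = 7062 kJ
  Bonds formed (products):
    C≡N: 2 × 908 = 1816
    C–H: 2 × 402 = 804
    O–H: 12 × 479 = 5748
    Σ(formed) = 8368 kJ
  ΔH_1 = 7062 − 8368 = −1306 kJ
Reaction 2:
  Bonds broken (reactants):
    N–H: 4 × 397 = 1588
    N–N: 1 × 167 = 167
    O=O: 1 × 488 = 488
    Σ(broken) = 2243 kJ
  Bonds formed (products):
    N≡N: 1 × 914 = 914
    O–H: 4 × 479 = 1916
    Σ(formed) = 2830 kJ
  ΔH_2 = 2243 − 2830 = −587 kJ
ΔH_1 − ΔH_2 = −719 kJ, so reaction 1 has the more negative ΔH; |ΔH_1 − ΔH_2| = 719 kJ.

Reaction 1, by 719 kJ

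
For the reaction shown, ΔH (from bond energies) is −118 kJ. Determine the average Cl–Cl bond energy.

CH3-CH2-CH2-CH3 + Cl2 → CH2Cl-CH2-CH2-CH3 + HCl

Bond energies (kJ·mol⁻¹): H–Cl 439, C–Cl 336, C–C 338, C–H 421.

D(Cl–Cl) ≈ 236 kJ/mol

Let D be the Cl–Cl bond energy.
Σ(broken) = 3×338 + 10×421 + 1×D = 5224 + D
Σ(formed) = 3×338 + 1×336 + 9×421 + 1×439 = 5578
ΔH = Σ(broken) − Σ(formed) = (5224 + D) − (5578) = −354 + D
Setting this equal to −118 kJ gives D = 236 kJ/mol.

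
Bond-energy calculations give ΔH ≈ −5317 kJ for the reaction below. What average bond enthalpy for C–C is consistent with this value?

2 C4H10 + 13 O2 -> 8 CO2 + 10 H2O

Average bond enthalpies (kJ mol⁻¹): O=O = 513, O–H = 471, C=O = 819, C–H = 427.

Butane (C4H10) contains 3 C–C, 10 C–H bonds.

D(C–C) ≈ 333 kJ/mol

Let D be the C–C bond energy.
Σ(broken) = 6×D + 20×427 + 13×513 = 15209 + 6D
Σ(formed) = 16×819 + 20×471 = 22524
ΔH = Σ(broken) − Σ(formed) = (15209 + 6D) − (22524) = −7315 + 6D
Setting this equal to −5317 kJ gives 6D = 1998, so D = 333 kJ/mol.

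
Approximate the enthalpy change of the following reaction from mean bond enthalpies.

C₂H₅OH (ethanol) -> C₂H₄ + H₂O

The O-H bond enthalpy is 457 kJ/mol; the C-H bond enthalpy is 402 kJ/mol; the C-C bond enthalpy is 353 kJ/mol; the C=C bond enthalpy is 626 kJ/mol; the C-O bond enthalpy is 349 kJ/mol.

Bonds broken (reactants):
  C-C: 1 × 353 = 353
  C-H: 5 × 402 = 2010
  C-O: 1 × 349 = 349
  O-H: 1 × 457 = 457
  Σ(broken) = 3169 kJ
Bonds formed (products):
  C-H: 4 × 402 = 1608
  C=C: 1 × 626 = 626
  O-H: 2 × 457 = 914
  Σ(formed) = 3148 kJ
ΔH = Σ(broken) − Σ(formed) = 3169 − 3148 = +21 kJ

ΔH ≈ +21 kJ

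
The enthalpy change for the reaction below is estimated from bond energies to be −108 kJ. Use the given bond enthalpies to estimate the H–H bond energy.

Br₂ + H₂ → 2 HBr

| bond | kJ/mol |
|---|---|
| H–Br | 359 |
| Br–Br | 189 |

Let D be the H–H bond energy.
Σ(broken) = 1×189 + 1×D = 189 + D
Σ(formed) = 2×359 = 718
ΔH = Σ(broken) − Σ(formed) = (189 + D) − (718) = −529 + D
Setting this equal to −108 kJ gives D = 421 kJ/mol.

D(H–H) ≈ 421 kJ/mol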